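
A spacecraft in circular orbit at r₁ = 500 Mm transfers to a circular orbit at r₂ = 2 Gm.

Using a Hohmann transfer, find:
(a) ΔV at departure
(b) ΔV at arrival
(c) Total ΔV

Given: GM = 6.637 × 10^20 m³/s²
r₁ = 500 Mm = 5 × 10^8 m
r₂ = 2 Gm = 2 × 10^9 m
GM = 6.637 × 10^20 m³/s²
Transfer ellipse: a_t = (r₁ + r₂)/2 = 1.25 × 10^9 m
Circular speed at r₁: v₁ = √(GM/r₁) = 1.15213 × 10^6 m/s
Transfer speed at r₁ (periapsis): v₁ₜ = √(GM(2/r₁ − 1/a_t)) = 1.45734 × 10^6 m/s
(a) ΔV₁ = v₁ₜ − v₁ = 305212 m/s ≈ 305.2 km/s
Circular speed at r₂: v₂ = √(GM/r₂) = 576064 m/s
Transfer speed at r₂ (apoapsis): v₂ₜ = √(GM(2/r₂ − 1/a_t)) = 364335 m/s
(b) ΔV₂ = v₂ − v₂ₜ = 211729 m/s ≈ 211.7 km/s
(c) ΔV_total = ΔV₁ + ΔV₂ = 516941 m/s ≈ 516.9 km/s

Final answer:
(a) ΔV₁ = 305.2 km/s
(b) ΔV₂ = 211.7 km/s
(c) ΔV_total = 516.9 km/s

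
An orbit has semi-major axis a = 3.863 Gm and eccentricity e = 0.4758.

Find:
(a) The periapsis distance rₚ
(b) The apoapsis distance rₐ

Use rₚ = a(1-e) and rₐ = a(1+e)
a = 3.863 Gm = 3.863 × 10^9 m
e = 0.4758:  1 − e = 0.5242,  1 + e = 1.4758
(a) rₚ = a(1 − e) = 3.863 × 10^9 m × 0.5242 = 2.02498 × 10^9 m ≈ 2.025 Gm
(b) rₐ = a(1 + e) = 3.863 × 10^9 m × 1.4758 = 5.70102 × 10^9 m ≈ 5.701 Gm

Final answer:
(a) rₚ = 2.025 Gm
(b) rₐ = 5.701 Gm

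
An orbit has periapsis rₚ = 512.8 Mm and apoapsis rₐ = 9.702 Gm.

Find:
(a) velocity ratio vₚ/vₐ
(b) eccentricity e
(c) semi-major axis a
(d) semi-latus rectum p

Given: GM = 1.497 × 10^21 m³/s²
rₚ = 512.8 Mm = 5.128 × 10^8 m
rₐ = 9.702 Gm = 9.702 × 10^9 m
GM = 1.497 × 10^21 m³/s²
a = (rₚ + rₐ)/2 = 5.1074 × 10^9 m
e = (rₐ − rₚ)/(rₐ + rₚ) = (9.1892 × 10^9) / (1.02148 × 10^10) = 0.899597
(a) vₚ/vₐ = rₐ/rₚ (angular momentum) = (9.702 × 10^9) / (5.128 × 10^8) = 18.9197 ≈ 18.92
(b) e = 0.899597 ≈ 0.8996
(c) a = 5.1074 × 10^9 m ≈ 5.107 Gm
(d) 1 − e² = 0.190726;  p = a(1 − e²) = 5.1074 × 10^9 × 0.190726 = 9.74113 × 10^8 m ≈ 974.1 Mm

Final answer:
(a) velocity ratio vₚ/vₐ = 18.92
(b) eccentricity e = 0.8996
(c) semi-major axis a = 5.107 Gm
(d) semi-latus rectum p = 974.1 Mm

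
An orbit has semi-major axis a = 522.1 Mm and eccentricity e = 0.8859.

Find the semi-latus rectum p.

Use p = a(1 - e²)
a = 522.1 Mm = 5.221 × 10^8 m
e = 0.8859,  e² = 0.784819,  1 − e² = 0.215181
p = a(1 − e²) = 5.221 × 10^8 m × 0.215181 = 1.12346 × 10^8 m ≈ 112.3 Mm

Final answer: p = 112.3 Mm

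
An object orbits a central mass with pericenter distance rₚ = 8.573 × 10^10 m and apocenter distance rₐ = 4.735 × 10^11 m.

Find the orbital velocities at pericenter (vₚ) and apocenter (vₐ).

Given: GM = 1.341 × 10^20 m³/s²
rₚ = 8.573 × 10^10 m
rₐ = 4.735 × 10^11 m
GM = 1.341 × 10^20 m³/s²
a = (rₚ + rₐ)/2 = 2.79615 × 10^11 m
Vis-viva: v² = GM (2/r − 1/a)
vₚ² = 1.341 × 10^20 × (2.33291 × 10^-11 − 3.57635 × 10^-12) = 2.64884 × 10^9 m²/s²
vₚ = 51466.9 m/s ≈ 51.47 km/s
vₐ² = 1.341 × 10^20 × (4.22386 × 10^-12 − 3.57635 × 10^-12) = 8.68323 × 10^7 m²/s²
vₐ = 9318.38 m/s ≈ 9.318 km/s

Final answer: vₚ = 51.47 km/s, vₐ = 9.318 km/s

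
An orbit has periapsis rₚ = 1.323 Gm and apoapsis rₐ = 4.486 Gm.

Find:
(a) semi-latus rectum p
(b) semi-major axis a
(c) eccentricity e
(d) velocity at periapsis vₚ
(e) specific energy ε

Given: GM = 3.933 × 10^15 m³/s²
rₚ = 1.323 Gm = 1.323 × 10^9 m
rₐ = 4.486 Gm = 4.486 × 10^9 m
GM = 3.933 × 10^15 m³/s²
a = (rₚ + rₐ)/2 = 2.9045 × 10^9 m
e = (rₐ − rₚ)/(rₐ + rₚ) = (3.163 × 10^9) / (5.809 × 10^9) = 0.5445
(a) 1 − e² = 0.70352;  p = a(1 − e²) = 2.9045 × 10^9 × 0.70352 = 2.04337 × 10^9 m ≈ 2.043 Gm
(b) a = 2.9045 × 10^9 m ≈ 2.905 Gm
(c) e = 0.5445 ≈ 0.5445
(d) vₚ² = GM (2/rₚ − 1/a) = 3.933 × 10^15 × (1.51172 × 10^-9 − 3.44293 × 10^-10) = 4.59147 × 10^6 m²/s²;  vₚ = 2142.77 m/s ≈ 2.143 km/s
(e) 2a = 5.809 × 10^9 m;  ε = −GM/(2a) = -677053 J/kg ≈ -677.1 kJ/kg

Final answer:
(a) semi-latus rectum p = 2.043 Gm
(b) semi-major axis a = 2.905 Gm
(c) eccentricity e = 0.5445
(d) velocity at periapsis vₚ = 2.143 km/s
(e) specific energy ε = -677.1 kJ/kg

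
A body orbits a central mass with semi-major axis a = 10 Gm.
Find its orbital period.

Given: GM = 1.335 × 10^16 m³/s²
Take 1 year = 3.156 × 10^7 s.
a = 10 Gm = 1 × 10^10 m
GM = 1.335 × 10^16 m³/s²
a³ = 1 × 10^30 m³
T = 2π √(a³/GM) = 2π √((1 × 10^30) / (1.335 × 10^16)) = 2π × 8.65485 × 10^6 s
T = 5.438 × 10^7 s ≈ 1.723 years

Final answer: 1.723 years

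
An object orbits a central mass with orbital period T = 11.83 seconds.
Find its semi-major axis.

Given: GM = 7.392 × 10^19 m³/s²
T = 11.83 seconds
GM = 7.392 × 10^19 m³/s²
Kepler's third law: a³ = GM T² / (4π²)
T² = 139.949 s²
a³ = (7.392 × 10^19) × 139.949 / (4π²) = 2.62042 × 10^20 m³
a = (a³)^(1/3) = 6.39917 × 10^6 m ≈ 6.399 × 10^6 m

Final answer: 6.399 × 10^6 m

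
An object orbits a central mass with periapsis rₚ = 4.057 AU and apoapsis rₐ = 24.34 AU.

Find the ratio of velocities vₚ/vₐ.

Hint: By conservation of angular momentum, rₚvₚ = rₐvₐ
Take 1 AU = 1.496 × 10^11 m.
rₚ = 4.057 AU = 6.06927 × 10^11 m
rₐ = 24.34 AU = 3.64126 × 10^12 m
rₚvₚ = rₐvₐ  ⇒  vₚ/vₐ = rₐ/rₚ
vₚ/vₐ = (3.64126 × 10^12) / (6.06927 × 10^11) = 5.99951

Final answer: vₚ/vₐ = 6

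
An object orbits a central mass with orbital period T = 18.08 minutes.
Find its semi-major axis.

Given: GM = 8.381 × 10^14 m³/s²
T = 18.08 minutes = 1084.8 s
GM = 8.381 × 10^14 m³/s²
Kepler's third law: a³ = GM T² / (4π²)
T² = 1.17679 × 10^6 s²
a³ = (8.381 × 10^14) × (1.17679 × 10^6) / (4π²) = 2.49825 × 10^19 m³
a = (a³)^(1/3) = 2.92333 × 10^6 m ≈ 2.923 Mm

Final answer: 2.923 Mm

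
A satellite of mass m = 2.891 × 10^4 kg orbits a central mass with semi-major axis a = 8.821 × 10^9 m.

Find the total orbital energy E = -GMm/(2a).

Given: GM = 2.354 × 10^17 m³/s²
a = 8.821 × 10^9 m
GM = 2.354 × 10^17 m³/s²
2a = 1.7642 × 10^10 m
GMm = 2.354 × 10^17 × 28910 = 6.80541 × 10^21 m³·kg/s²
E = −GMm/(2a) = -3.85751 × 10^11 J ≈ -385.8 GJ

Final answer: -385.8 GJ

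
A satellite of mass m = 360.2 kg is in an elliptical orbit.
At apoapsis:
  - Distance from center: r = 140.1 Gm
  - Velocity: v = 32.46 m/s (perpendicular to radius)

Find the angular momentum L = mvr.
r = 140.1 Gm = 1.401 × 10^11 m
v = 32.46 m/s
vr = 32.46 × 1.401 × 10^11 = 4.54765 × 10^12 m²/s
L = m × vr = 360.2 × 4.54765 × 10^12 = 1.63806 × 10^15 kg·m²/s ≈ 1.638 × 10^15 kg·m²/s

Final answer: L = 1.638 × 10^15 kg·m²/s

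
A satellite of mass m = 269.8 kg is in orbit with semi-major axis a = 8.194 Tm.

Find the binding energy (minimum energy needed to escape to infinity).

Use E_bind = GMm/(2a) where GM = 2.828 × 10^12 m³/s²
a = 8.194 Tm = 8.194 × 10^12 m
GM = 2.828 × 10^12 m³/s²
m = 269.8 kg
GMm = 2.828 × 10^12 × 269.8 = 7.62994 × 10^14 m³·kg/s²
2a = 1.6388 × 10^13 m
E_bind = GMm/(2a) = 46.5581 J ≈ 46.56 J

Final answer: 46.56 J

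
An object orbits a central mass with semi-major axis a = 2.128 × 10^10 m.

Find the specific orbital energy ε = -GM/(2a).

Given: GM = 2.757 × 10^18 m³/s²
a = 2.128 × 10^10 m
GM = 2.757 × 10^18 m³/s²
2a = 4.256 × 10^10 m
ε = −GM/(2a) = -6.47791 × 10^7 J/kg ≈ -64.78 MJ/kg

Final answer: -64.78 MJ/kg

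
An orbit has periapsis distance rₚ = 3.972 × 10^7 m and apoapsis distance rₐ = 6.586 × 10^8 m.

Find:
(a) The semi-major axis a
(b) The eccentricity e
rₚ = 3.972 × 10^7 m
rₐ = 6.586 × 10^8 m
(a) a = (rₚ + rₐ)/2 = 3.4916 × 10^8 m ≈ 3.492 × 10^8 m
(b) e = (rₐ − rₚ)/(rₐ + rₚ) = (6.1888 × 10^8) / (6.9832 × 10^8) = 0.886241

Final answer:
(a) a = 3.492 × 10^8 m
(b) e = 0.8862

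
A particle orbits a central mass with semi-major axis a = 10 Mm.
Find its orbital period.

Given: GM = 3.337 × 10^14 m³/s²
a = 10 Mm = 1 × 10^7 m
GM = 3.337 × 10^14 m³/s²
a³ = 1 × 10^21 m³
T = 2π √(a³/GM) = 2π √((1 × 10^21) / (3.337 × 10^14)) = 2π × 1731.1 s
T = 10876.8 s ≈ 3.021 hours

Final answer: 3.021 hours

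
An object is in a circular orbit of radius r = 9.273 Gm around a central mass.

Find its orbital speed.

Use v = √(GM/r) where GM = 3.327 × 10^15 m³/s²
r = 9.273 Gm = 9.273 × 10^9 m
GM = 3.327 × 10^15 m³/s²
GM/r = (3.327 × 10^15) / (9.273 × 10^9) = 358784 m²/s²
v = √(GM/r) = 598.985 m/s ≈ 599 m/s

Final answer: 599 m/s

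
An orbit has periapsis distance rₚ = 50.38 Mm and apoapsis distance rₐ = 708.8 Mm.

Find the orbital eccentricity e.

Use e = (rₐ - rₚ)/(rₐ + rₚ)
rₚ = 50.38 Mm = 5.038 × 10^7 m
rₐ = 708.8 Mm = 7.088 × 10^8 m
rₐ − rₚ = 6.5842 × 10^8 m
rₐ + rₚ = 7.5918 × 10^8 m
e = (rₐ − rₚ)/(rₐ + rₚ) = 0.867278

Final answer: e = 0.8673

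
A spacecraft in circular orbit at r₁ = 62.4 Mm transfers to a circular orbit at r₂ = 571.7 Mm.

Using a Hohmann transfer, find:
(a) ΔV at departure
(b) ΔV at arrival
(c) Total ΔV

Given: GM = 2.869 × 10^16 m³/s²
r₁ = 62.4 Mm = 6.24 × 10^7 m
r₂ = 571.7 Mm = 5.717 × 10^8 m
GM = 2.869 × 10^16 m³/s²
Transfer ellipse: a_t = (r₁ + r₂)/2 = 3.1705 × 10^8 m
Circular speed at r₁: v₁ = √(GM/r₁) = 21442.4 m/s
Transfer speed at r₁ (periapsis): v₁ₜ = √(GM(2/r₁ − 1/a_t)) = 28793.4 m/s
(a) ΔV₁ = v₁ₜ − v₁ = 7351.04 m/s ≈ 7.351 km/s
Circular speed at r₂: v₂ = √(GM/r₂) = 7084.04 m/s
Transfer speed at r₂ (apoapsis): v₂ₜ = √(GM(2/r₂ − 1/a_t)) = 3142.75 m/s
(b) ΔV₂ = v₂ − v₂ₜ = 3941.29 m/s ≈ 3.941 km/s
(c) ΔV_total = ΔV₁ + ΔV₂ = 11292.3 m/s ≈ 11.29 km/s

Final answer:
(a) ΔV₁ = 7.351 km/s
(b) ΔV₂ = 3.941 km/s
(c) ΔV_total = 11.29 km/s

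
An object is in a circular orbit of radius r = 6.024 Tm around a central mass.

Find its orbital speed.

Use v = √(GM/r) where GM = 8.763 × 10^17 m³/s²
r = 6.024 Tm = 6.024 × 10^12 m
GM = 8.763 × 10^17 m³/s²
GM/r = (8.763 × 10^17) / (6.024 × 10^12) = 145468 m²/s²
v = √(GM/r) = 381.403 m/s ≈ 381.4 m/s

Final answer: 381.4 m/s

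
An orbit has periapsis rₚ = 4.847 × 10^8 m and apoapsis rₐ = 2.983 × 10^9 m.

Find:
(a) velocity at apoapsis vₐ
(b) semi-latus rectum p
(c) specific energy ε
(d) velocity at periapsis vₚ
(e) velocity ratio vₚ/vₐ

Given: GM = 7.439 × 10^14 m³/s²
rₚ = 4.847 × 10^8 m
rₐ = 2.983 × 10^9 m
GM = 7.439 × 10^14 m³/s²
a = (rₚ + rₐ)/2 = 1.73385 × 10^9 m
e = (rₐ − rₚ)/(rₐ + rₚ) = (2.4983 × 10^9) / (3.4677 × 10^9) = 0.720449
(a) vₐ² = GM (2/rₐ − 1/a) = 7.439 × 10^14 × (6.70466 × 10^-10 − 5.76751 × 10^-10) = 69714.4 m²/s²;  vₐ = 264.035 m/s ≈ 264 m/s
(b) 1 − e² = 0.480954;  p = a(1 − e²) = 1.73385 × 10^9 × 0.480954 = 8.33901 × 10^8 m ≈ 8.339 × 10^8 m
(c) 2a = 3.4677 × 10^9 m;  ε = −GM/(2a) = -214523 J/kg ≈ -214.5 kJ/kg
(d) vₚ² = GM (2/rₚ − 1/a) = 7.439 × 10^14 × (4.12626 × 10^-9 − 5.76751 × 10^-10) = 2.64048 × 10^6 m²/s²;  vₚ = 1624.96 m/s ≈ 1.625 km/s
(e) vₚ/vₐ = rₐ/rₚ (angular momentum) = (2.983 × 10^9) / (4.847 × 10^8) = 6.15432 ≈ 6.154

Final answer:
(a) velocity at apoapsis vₐ = 264 m/s
(b) semi-latus rectum p = 8.339 × 10^8 m
(c) specific energy ε = -214.5 kJ/kg
(d) velocity at periapsis vₚ = 1.625 km/s
(e) velocity ratio vₚ/vₐ = 6.154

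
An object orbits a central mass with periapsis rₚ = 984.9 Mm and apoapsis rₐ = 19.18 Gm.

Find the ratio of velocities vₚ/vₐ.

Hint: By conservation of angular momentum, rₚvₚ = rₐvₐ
rₚ = 984.9 Mm = 9.849 × 10^8 m
rₐ = 19.18 Gm = 1.918 × 10^10 m
rₚvₚ = rₐvₐ  ⇒  vₚ/vₐ = rₐ/rₚ
vₚ/vₐ = (1.918 × 10^10) / (9.849 × 10^8) = 19.4741

Final answer: vₚ/vₐ = 19.47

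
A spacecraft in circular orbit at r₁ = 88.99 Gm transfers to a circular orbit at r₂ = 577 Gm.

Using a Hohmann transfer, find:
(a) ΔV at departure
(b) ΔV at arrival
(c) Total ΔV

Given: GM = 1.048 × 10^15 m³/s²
r₁ = 88.99 Gm = 8.899 × 10^10 m
r₂ = 577 Gm = 5.77 × 10^11 m
GM = 1.048 × 10^15 m³/s²
Transfer ellipse: a_t = (r₁ + r₂)/2 = 3.32995 × 10^11 m
Circular speed at r₁: v₁ = √(GM/r₁) = 108.52 m/s
Transfer speed at r₁ (periapsis): v₁ₜ = √(GM(2/r₁ − 1/a_t)) = 142.85 m/s
(a) ΔV₁ = v₁ₜ − v₁ = 34.3296 m/s ≈ 34.33 m/s
Circular speed at r₂: v₂ = √(GM/r₂) = 42.618 m/s
Transfer speed at r₂ (apoapsis): v₂ₜ = √(GM(2/r₂ − 1/a_t)) = 22.0315 m/s
(b) ΔV₂ = v₂ − v₂ₜ = 20.5864 m/s ≈ 20.59 m/s
(c) ΔV_total = ΔV₁ + ΔV₂ = 54.916 m/s ≈ 54.92 m/s

Final answer:
(a) ΔV₁ = 34.33 m/s
(b) ΔV₂ = 20.59 m/s
(c) ΔV_total = 54.92 m/s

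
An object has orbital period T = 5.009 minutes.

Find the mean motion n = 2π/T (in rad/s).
T = 5.009 minutes = 300.54 s
n = 2π / 300.54 s = 0.0209063 rad/s ≈ 0.02091 rad/s

Final answer: n = 0.02091 rad/s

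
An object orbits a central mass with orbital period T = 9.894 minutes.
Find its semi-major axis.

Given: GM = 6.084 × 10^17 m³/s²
T = 9.894 minutes = 593.64 s
GM = 6.084 × 10^17 m³/s²
Kepler's third law: a³ = GM T² / (4π²)
T² = 352408 s²
a³ = (6.084 × 10^17) × 352408 / (4π²) = 5.43095 × 10^21 m³
a = (a³)^(1/3) = 1.75776 × 10^7 m ≈ 17.58 Mm

Final answer: 17.58 Mm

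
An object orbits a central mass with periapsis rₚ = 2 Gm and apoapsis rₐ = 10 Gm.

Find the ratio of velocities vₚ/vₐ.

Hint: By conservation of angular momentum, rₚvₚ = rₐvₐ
rₚ = 2 Gm = 2 × 10^9 m
rₐ = 10 Gm = 1 × 10^10 m
rₚvₚ = rₐvₐ  ⇒  vₚ/vₐ = rₐ/rₚ
vₚ/vₐ = (1 × 10^10) / (2 × 10^9) = 5

Final answer: vₚ/vₐ = 5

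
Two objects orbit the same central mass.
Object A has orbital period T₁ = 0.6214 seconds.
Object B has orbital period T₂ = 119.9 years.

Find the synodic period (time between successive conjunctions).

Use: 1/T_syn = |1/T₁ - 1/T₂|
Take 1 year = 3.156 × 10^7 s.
T₁ = 0.6214 seconds
T₂ = 119.9 years = 3.78404 × 10^9 s
1/T₁ = 1.60927 s⁻¹
1/T₂ = 2.64268 × 10^-10 s⁻¹
|1/T₁ − 1/T₂| = 1.60927 s⁻¹
T_syn = 1 / |1/T₁ − 1/T₂| = 0.6214 s ≈ 0.6214 seconds

Final answer: T_syn = 0.6214 seconds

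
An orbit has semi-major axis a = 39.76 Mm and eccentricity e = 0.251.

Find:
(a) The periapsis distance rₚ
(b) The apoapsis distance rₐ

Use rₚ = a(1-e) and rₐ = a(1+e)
a = 39.76 Mm = 3.976 × 10^7 m
e = 0.251:  1 − e = 0.749,  1 + e = 1.251
(a) rₚ = a(1 − e) = 3.976 × 10^7 m × 0.749 = 2.97802 × 10^7 m ≈ 29.78 Mm
(b) rₐ = a(1 + e) = 3.976 × 10^7 m × 1.251 = 4.97398 × 10^7 m ≈ 49.74 Mm

Final answer:
(a) rₚ = 29.78 Mm
(b) rₐ = 49.74 Mm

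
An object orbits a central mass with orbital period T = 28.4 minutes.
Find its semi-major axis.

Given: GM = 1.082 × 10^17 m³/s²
T = 28.4 minutes = 1704 s
GM = 1.082 × 10^17 m³/s²
Kepler's third law: a³ = GM T² / (4π²)
T² = 2.90362 × 10^6 s²
a³ = (1.082 × 10^17) × (2.90362 × 10^6) / (4π²) = 7.95805 × 10^21 m³
a = (a³)^(1/3) = 1.9965 × 10^7 m ≈ 19.96 Mm

Final answer: 19.96 Mm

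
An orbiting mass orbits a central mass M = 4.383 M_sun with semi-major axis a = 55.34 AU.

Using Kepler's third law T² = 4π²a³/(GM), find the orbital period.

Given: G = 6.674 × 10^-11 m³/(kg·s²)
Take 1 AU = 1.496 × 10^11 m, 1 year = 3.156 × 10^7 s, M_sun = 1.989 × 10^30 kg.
M = 4.383 M_sun = 8.71779 × 10^30 kg
GM = G × M = 6.674 × 10^-11 × 8.71779 × 10^30 = 5.81825 × 10^20 m³/s²
a = 55.34 AU = 8.27886 × 10^12 m
a³ = 5.6743 × 10^38 m³
T = 2π √(a³/GM) = 2π √((5.6743 × 10^38) / (5.81825 × 10^20)) = 2π × 9.87552 × 10^8 s
T = 6.20497 × 10^9 s ≈ 196.6 years

Final answer: 196.6 years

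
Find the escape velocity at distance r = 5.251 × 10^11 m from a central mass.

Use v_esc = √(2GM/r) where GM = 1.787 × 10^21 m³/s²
r = 5.251 × 10^11 m
GM = 1.787 × 10^21 m³/s²
2GM/r = 2 × (1.787 × 10^21) / (5.251 × 10^11) = 6.80632 × 10^9 m²/s²
v_esc = √(2GM/r) = 82500.4 m/s ≈ 82.5 km/s

Final answer: 82.5 km/s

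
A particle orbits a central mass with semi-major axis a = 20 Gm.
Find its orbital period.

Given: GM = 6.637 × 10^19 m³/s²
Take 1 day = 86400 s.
a = 20 Gm = 2 × 10^10 m
GM = 6.637 × 10^19 m³/s²
a³ = 8 × 10^30 m³
T = 2π √(a³/GM) = 2π √((8 × 10^30) / (6.637 × 10^19)) = 2π × 347184 s
T = 2.18142 × 10^6 s ≈ 25.25 days

Final answer: 25.25 days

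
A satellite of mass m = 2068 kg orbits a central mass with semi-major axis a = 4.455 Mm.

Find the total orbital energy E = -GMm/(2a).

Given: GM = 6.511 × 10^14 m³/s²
a = 4.455 Mm = 4.455 × 10^6 m
GM = 6.511 × 10^14 m³/s²
2a = 8.91 × 10^6 m
GMm = 6.511 × 10^14 × 2068 = 1.34647 × 10^18 m³·kg/s²
E = −GMm/(2a) = -1.5112 × 10^11 J ≈ -151.1 GJ

Final answer: -151.1 GJ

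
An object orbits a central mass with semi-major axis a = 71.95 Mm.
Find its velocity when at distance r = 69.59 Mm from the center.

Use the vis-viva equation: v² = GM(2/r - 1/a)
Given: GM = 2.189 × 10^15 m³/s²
a = 71.95 Mm = 7.195 × 10^7 m
r = 69.59 Mm = 6.959 × 10^7 m
GM = 2.189 × 10^15 m³/s²
2/r − 1/a = 2.87398 × 10^-8 − 1.38985 × 10^-8 = 1.48412 × 10^-8 m⁻¹
v² = GM (2/r − 1/a) = 3.24874 × 10^7 m²/s²
v = 5699.77 m/s ≈ 5.7 km/s

Final answer: 5.7 km/s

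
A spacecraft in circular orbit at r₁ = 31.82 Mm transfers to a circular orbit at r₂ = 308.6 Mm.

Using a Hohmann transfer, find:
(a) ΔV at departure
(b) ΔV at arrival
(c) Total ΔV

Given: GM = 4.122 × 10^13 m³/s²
r₁ = 31.82 Mm = 3.182 × 10^7 m
r₂ = 308.6 Mm = 3.086 × 10^8 m
GM = 4.122 × 10^13 m³/s²
Transfer ellipse: a_t = (r₁ + r₂)/2 = 1.7021 × 10^8 m
Circular speed at r₁: v₁ = √(GM/r₁) = 1138.16 m/s
Transfer speed at r₁ (periapsis): v₁ₜ = √(GM(2/r₁ − 1/a_t)) = 1532.53 m/s
(a) ΔV₁ = v₁ₜ − v₁ = 394.37 m/s ≈ 394.4 m/s
Circular speed at r₂: v₂ = √(GM/r₂) = 365.474 m/s
Transfer speed at r₂ (apoapsis): v₂ₜ = √(GM(2/r₂ − 1/a_t)) = 158.021 m/s
(b) ΔV₂ = v₂ − v₂ₜ = 207.453 m/s ≈ 207.5 m/s
(c) ΔV_total = ΔV₁ + ΔV₂ = 601.823 m/s ≈ 601.8 m/s

Final answer:
(a) ΔV₁ = 394.4 m/s
(b) ΔV₂ = 207.5 m/s
(c) ΔV_total = 601.8 m/s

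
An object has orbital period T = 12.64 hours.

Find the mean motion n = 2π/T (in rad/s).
T = 12.64 hours = 45504 s
n = 2π / 45504 s = 0.00013808 rad/s ≈ 0.0001381 rad/s

Final answer: n = 0.0001381 rad/s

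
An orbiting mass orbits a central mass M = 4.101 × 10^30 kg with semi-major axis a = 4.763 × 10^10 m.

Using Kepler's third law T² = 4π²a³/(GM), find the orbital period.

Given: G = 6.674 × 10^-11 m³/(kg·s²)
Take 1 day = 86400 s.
M = 4.101 × 10^30 kg
GM = G × M = 6.674 × 10^-11 × 4.101 × 10^30 = 2.73701 × 10^20 m³/s²
a = 4.763 × 10^10 m
a³ = 1.08054 × 10^32 m³
T = 2π √(a³/GM) = 2π √((1.08054 × 10^32) / (2.73701 × 10^20)) = 2π × 628323 s
T = 3.94787 × 10^6 s ≈ 45.69 days

Final answer: 45.69 days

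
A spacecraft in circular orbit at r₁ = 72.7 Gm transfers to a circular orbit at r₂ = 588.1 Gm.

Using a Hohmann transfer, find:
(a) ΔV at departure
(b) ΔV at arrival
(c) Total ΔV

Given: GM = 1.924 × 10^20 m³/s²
r₁ = 72.7 Gm = 7.27 × 10^10 m
r₂ = 588.1 Gm = 5.881 × 10^11 m
GM = 1.924 × 10^20 m³/s²
Transfer ellipse: a_t = (r₁ + r₂)/2 = 3.304 × 10^11 m
Circular speed at r₁: v₁ = √(GM/r₁) = 51444.1 m/s
Transfer speed at r₁ (periapsis): v₁ₜ = √(GM(2/r₁ − 1/a_t)) = 68634.3 m/s
(a) ΔV₁ = v₁ₜ − v₁ = 17190.2 m/s ≈ 17.19 km/s
Circular speed at r₂: v₂ = √(GM/r₂) = 18087.4 m/s
Transfer speed at r₂ (apoapsis): v₂ₜ = √(GM(2/r₂ − 1/a_t)) = 8484.46 m/s
(b) ΔV₂ = v₂ − v₂ₜ = 9602.97 m/s ≈ 9.603 km/s
(c) ΔV_total = ΔV₁ + ΔV₂ = 26793.2 m/s ≈ 26.79 km/s

Final answer:
(a) ΔV₁ = 17.19 km/s
(b) ΔV₂ = 9.603 km/s
(c) ΔV_total = 26.79 km/s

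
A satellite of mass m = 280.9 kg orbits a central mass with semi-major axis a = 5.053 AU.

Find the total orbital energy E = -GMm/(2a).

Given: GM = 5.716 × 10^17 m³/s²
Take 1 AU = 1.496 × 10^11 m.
a = 5.053 AU = 7.55929 × 10^11 m
GM = 5.716 × 10^17 m³/s²
2a = 1.51186 × 10^12 m
GMm = 5.716 × 10^17 × 280.9 = 1.60562 × 10^20 m³·kg/s²
E = −GMm/(2a) = -1.06202 × 10^8 J ≈ -106.2 MJ

Final answer: -106.2 MJ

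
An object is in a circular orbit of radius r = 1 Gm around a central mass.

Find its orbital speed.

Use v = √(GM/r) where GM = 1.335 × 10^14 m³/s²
r = 1 Gm = 1 × 10^9 m
GM = 1.335 × 10^14 m³/s²
GM/r = (1.335 × 10^14) / (1 × 10^9) = 133500 m²/s²
v = √(GM/r) = 365.377 m/s ≈ 365.4 m/s

Final answer: 365.4 m/s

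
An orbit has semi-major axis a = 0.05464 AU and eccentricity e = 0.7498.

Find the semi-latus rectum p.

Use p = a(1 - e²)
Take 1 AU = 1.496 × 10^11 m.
a = 0.05464 AU = 8.17414 × 10^9 m
e = 0.7498,  e² = 0.5622,  1 − e² = 0.4378
p = a(1 − e²) = 8.17414 × 10^9 m × 0.4378 = 3.57864 × 10^9 m ≈ 0.02392 AU

Final answer: p = 0.02392 AU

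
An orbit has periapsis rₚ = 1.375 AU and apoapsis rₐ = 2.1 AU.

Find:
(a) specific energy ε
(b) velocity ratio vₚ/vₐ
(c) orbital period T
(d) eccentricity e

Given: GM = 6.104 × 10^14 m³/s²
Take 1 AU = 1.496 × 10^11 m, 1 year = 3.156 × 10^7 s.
rₚ = 1.375 AU = 2.057 × 10^11 m
rₐ = 2.1 AU = 3.1416 × 10^11 m
GM = 6.104 × 10^14 m³/s²
a = (rₚ + rₐ)/2 = 2.5993 × 10^11 m
e = (rₐ − rₚ)/(rₐ + rₚ) = (1.0846 × 10^11) / (5.1986 × 10^11) = 0.208633
(a) 2a = 5.1986 × 10^11 m;  ε = −GM/(2a) = -1174.16 J/kg ≈ -1.174 kJ/kg
(b) vₚ/vₐ = rₐ/rₚ (angular momentum) = (3.1416 × 10^11) / (2.057 × 10^11) = 1.52727 ≈ 1.527
(c) a³ = 1.75618 × 10^34 m³;  T = 2π √(a³/GM) = 2π × 5.36386 × 10^9 s = 3.37021 × 10^10 s ≈ 1068 years
(d) e = 0.208633 ≈ 0.2086

Final answer:
(a) specific energy ε = -1.174 kJ/kg
(b) velocity ratio vₚ/vₐ = 1.527
(c) orbital period T = 1068 years
(d) eccentricity e = 0.2086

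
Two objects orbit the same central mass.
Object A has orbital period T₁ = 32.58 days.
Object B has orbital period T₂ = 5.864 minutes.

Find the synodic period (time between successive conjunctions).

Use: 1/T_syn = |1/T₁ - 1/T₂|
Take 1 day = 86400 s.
T₁ = 32.58 days = 2.81491 × 10^6 s
T₂ = 5.864 minutes = 351.84 s
1/T₁ = 3.55251 × 10^-7 s⁻¹
1/T₂ = 0.0028422 s⁻¹
|1/T₁ − 1/T₂| = 0.00284185 s⁻¹
T_syn = 1 / |1/T₁ − 1/T₂| = 351.884 s ≈ 5.865 minutes

Final answer: T_syn = 5.865 minutes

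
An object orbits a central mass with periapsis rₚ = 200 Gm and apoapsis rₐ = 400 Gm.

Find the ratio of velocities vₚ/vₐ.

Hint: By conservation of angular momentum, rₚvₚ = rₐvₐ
rₚ = 200 Gm = 2 × 10^11 m
rₐ = 400 Gm = 4 × 10^11 m
rₚvₚ = rₐvₐ  ⇒  vₚ/vₐ = rₐ/rₚ
vₚ/vₐ = (4 × 10^11) / (2 × 10^11) = 2

Final answer: vₚ/vₐ = 2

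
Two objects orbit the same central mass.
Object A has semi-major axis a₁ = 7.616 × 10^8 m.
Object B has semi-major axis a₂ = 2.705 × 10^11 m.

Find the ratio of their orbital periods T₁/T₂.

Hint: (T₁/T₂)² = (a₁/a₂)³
a₁ = 7.616 × 10^8 m
a₂ = 2.705 × 10^11 m
a₁/a₂ = 0.00281553
T₁/T₂ = (a₁/a₂)^(3/2) = (0.00281553)^1.5 = 0.000149396

Final answer: T₁/T₂ = 0.0001494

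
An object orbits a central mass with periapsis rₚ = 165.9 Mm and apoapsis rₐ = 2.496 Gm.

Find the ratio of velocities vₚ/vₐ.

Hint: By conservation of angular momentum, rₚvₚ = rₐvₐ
rₚ = 165.9 Mm = 1.659 × 10^8 m
rₐ = 2.496 Gm = 2.496 × 10^9 m
rₚvₚ = rₐvₐ  ⇒  vₚ/vₐ = rₐ/rₚ
vₚ/vₐ = (2.496 × 10^9) / (1.659 × 10^8) = 15.0452

Final answer: vₚ/vₐ = 15.05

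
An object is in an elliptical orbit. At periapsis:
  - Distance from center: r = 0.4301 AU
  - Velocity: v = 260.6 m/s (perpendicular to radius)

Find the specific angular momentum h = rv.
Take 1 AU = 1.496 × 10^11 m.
r = 0.4301 AU = 6.4343 × 10^10 m
v = 260.6 m/s
h = rv = 6.4343 × 10^10 × 260.6 = 1.67678 × 10^13 m²/s ≈ 1.677 × 10^13 m²/s

Final answer: h = 1.677 × 10^13 m²/s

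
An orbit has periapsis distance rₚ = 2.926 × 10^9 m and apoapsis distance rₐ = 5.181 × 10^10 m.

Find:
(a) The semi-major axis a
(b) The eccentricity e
rₚ = 2.926 × 10^9 m
rₐ = 5.181 × 10^10 m
(a) a = (rₚ + rₐ)/2 = 2.7368 × 10^10 m ≈ 2.737 × 10^10 m
(b) e = (rₐ − rₚ)/(rₐ + rₚ) = (4.8884 × 10^10) / (5.4736 × 10^10) = 0.893087

Final answer:
(a) a = 2.737 × 10^10 m
(b) e = 0.8931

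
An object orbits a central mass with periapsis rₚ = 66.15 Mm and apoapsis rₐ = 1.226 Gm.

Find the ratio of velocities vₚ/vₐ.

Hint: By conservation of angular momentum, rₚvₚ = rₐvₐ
rₚ = 66.15 Mm = 6.615 × 10^7 m
rₐ = 1.226 Gm = 1.226 × 10^9 m
rₚvₚ = rₐvₐ  ⇒  vₚ/vₐ = rₐ/rₚ
vₚ/vₐ = (1.226 × 10^9) / (6.615 × 10^7) = 18.5336

Final answer: vₚ/vₐ = 18.53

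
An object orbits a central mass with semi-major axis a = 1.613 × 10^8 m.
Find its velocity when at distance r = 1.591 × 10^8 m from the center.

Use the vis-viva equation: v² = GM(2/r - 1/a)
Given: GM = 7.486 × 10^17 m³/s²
a = 1.613 × 10^8 m
r = 1.591 × 10^8 m
GM = 7.486 × 10^17 m³/s²
2/r − 1/a = 1.25707 × 10^-8 − 6.19963 × 10^-9 = 6.37108 × 10^-9 m⁻¹
v² = GM (2/r − 1/a) = 4.76939 × 10^9 m²/s²
v = 69060.8 m/s ≈ 69.06 km/s

Final answer: 69.06 km/s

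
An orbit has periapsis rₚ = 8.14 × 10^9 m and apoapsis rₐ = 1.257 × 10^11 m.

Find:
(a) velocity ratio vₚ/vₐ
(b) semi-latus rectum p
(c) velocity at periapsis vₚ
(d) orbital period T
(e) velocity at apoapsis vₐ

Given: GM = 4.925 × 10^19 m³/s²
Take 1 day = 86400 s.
rₚ = 8.14 × 10^9 m
rₐ = 1.257 × 10^11 m
GM = 4.925 × 10^19 m³/s²
a = (rₚ + rₐ)/2 = 6.692 × 10^10 m
e = (rₐ − rₚ)/(rₐ + rₚ) = (1.1756 × 10^11) / (1.3384 × 10^11) = 0.878362
(a) vₚ/vₐ = rₐ/rₚ (angular momentum) = (1.257 × 10^11) / (8.14 × 10^9) = 15.4423 ≈ 15.44
(b) 1 − e² = 0.22848;  p = a(1 − e²) = 6.692 × 10^10 × 0.22848 = 1.52899 × 10^10 m ≈ 1.529 × 10^10 m
(c) vₚ² = GM (2/rₚ − 1/a) = 4.925 × 10^19 × (2.457 × 10^-10 − 1.49432 × 10^-11) = 1.13648 × 10^10 m²/s²;  vₚ = 106606 m/s ≈ 106.6 km/s
(d) a³ = 2.99687 × 10^32 m³;  T = 2π √(a³/GM) = 2π × 2.46678 × 10^6 s = 1.54992 × 10^7 s ≈ 179.4 days
(e) vₐ² = GM (2/rₐ − 1/a) = 4.925 × 10^19 × (1.59109 × 10^-11 − 1.49432 × 10^-11) = 4.76584 × 10^7 m²/s²;  vₐ = 6903.51 m/s ≈ 6.904 km/s

Final answer:
(a) velocity ratio vₚ/vₐ = 15.44
(b) semi-latus rectum p = 1.529 × 10^10 m
(c) velocity at periapsis vₚ = 106.6 km/s
(d) orbital period T = 179.4 days
(e) velocity at apoapsis vₐ = 6.904 km/s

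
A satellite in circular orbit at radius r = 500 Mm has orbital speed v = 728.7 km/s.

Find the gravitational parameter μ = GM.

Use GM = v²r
r = 500 Mm = 5 × 10^8 m
v = 728.7 km/s = 728700 m/s
v² = 5.31004 × 10^11 m²/s²
GM = v²r = 5.31004 × 10^11 × 5 × 10^8 = 2.65502 × 10^20 m³/s²
GM ≈ 2.655 × 10^20 m³/s²

Final answer: GM = 2.655 × 10^20 m³/s²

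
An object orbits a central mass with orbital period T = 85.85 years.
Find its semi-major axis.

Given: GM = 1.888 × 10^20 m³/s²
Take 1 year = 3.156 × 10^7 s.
T = 85.85 years = 2.70943 × 10^9 s
GM = 1.888 × 10^20 m³/s²
Kepler's third law: a³ = GM T² / (4π²)
T² = 7.34099 × 10^18 s²
a³ = (1.888 × 10^20) × (7.34099 × 10^18) / (4π²) = 3.51073 × 10^37 m³
a = (a³)^(1/3) = 3.2744 × 10^12 m ≈ 3.274 × 10^12 m

Final answer: 3.274 × 10^12 m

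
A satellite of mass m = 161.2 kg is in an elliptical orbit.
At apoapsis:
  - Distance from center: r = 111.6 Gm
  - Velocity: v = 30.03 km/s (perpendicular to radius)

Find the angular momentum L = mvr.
r = 111.6 Gm = 1.116 × 10^11 m
v = 30.03 km/s = 30030 m/s
vr = 30030 × 1.116 × 10^11 = 3.35135 × 10^15 m²/s
L = m × vr = 161.2 × 3.35135 × 10^15 = 5.40237 × 10^17 kg·m²/s ≈ 5.402 × 10^17 kg·m²/s

Final answer: L = 5.402 × 10^17 kg·m²/s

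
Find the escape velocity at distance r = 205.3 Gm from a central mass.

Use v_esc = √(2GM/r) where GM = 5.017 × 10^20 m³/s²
r = 205.3 Gm = 2.053 × 10^11 m
GM = 5.017 × 10^20 m³/s²
2GM/r = 2 × (5.017 × 10^20) / (2.053 × 10^11) = 4.88748 × 10^9 m²/s²
v_esc = √(2GM/r) = 69910.5 m/s ≈ 69.91 km/s

Final answer: 69.91 km/s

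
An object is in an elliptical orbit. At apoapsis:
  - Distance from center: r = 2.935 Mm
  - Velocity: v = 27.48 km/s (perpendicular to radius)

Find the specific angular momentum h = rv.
r = 2.935 Mm = 2.935 × 10^6 m
v = 27.48 km/s = 27480 m/s
h = rv = 2.935 × 10^6 × 27480 = 8.06538 × 10^10 m²/s ≈ 8.065 × 10^10 m²/s

Final answer: h = 8.065 × 10^10 m²/s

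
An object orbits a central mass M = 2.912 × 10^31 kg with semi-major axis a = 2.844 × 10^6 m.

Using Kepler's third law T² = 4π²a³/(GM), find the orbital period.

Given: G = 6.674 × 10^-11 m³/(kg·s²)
M = 2.912 × 10^31 kg
GM = G × M = 6.674 × 10^-11 × 2.912 × 10^31 = 1.94347 × 10^21 m³/s²
a = 2.844 × 10^6 m
a³ = 2.30032 × 10^19 m³
T = 2π √(a³/GM) = 2π √((2.30032 × 10^19) / (1.94347 × 10^21)) = 2π × 0.108794 s
T = 0.683574 s ≈ 0.6836 seconds

Final answer: 0.6836 seconds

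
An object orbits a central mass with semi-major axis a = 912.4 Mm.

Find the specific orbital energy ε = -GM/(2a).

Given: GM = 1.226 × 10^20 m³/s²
a = 912.4 Mm = 9.124 × 10^8 m
GM = 1.226 × 10^20 m³/s²
2a = 1.8248 × 10^9 m
ε = −GM/(2a) = -6.71854 × 10^10 J/kg ≈ -67.19 GJ/kg

Final answer: -67.19 GJ/kg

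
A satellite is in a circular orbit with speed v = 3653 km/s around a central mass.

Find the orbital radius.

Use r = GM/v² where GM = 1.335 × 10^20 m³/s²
v = 3653 km/s = 3.653 × 10^6 m/s
GM = 1.335 × 10^20 m³/s²
v² = 1.33444 × 10^13 m²/s²
r = GM/v² = (1.335 × 10^20) / (1.33444 × 10^13) = 1.00042 × 10^7 m ≈ 10 Mm

Final answer: 10 Mm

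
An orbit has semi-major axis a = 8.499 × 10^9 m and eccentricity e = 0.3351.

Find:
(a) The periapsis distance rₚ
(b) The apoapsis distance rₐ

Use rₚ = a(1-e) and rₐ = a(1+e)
a = 8.499 × 10^9 m
e = 0.3351:  1 − e = 0.6649,  1 + e = 1.3351
(a) rₚ = a(1 − e) = 8.499 × 10^9 m × 0.6649 = 5.65099 × 10^9 m ≈ 5.651 × 10^9 m
(b) rₐ = a(1 + e) = 8.499 × 10^9 m × 1.3351 = 1.1347 × 10^10 m ≈ 1.135 × 10^10 m

Final answer:
(a) rₚ = 5.651 × 10^9 m
(b) rₐ = 1.135 × 10^10 m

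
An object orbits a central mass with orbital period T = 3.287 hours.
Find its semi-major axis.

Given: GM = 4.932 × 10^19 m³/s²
T = 3.287 hours = 11833.2 s
GM = 4.932 × 10^19 m³/s²
Kepler's third law: a³ = GM T² / (4π²)
T² = 1.40025 × 10^8 s²
a³ = (4.932 × 10^19) × (1.40025 × 10^8) / (4π²) = 1.74931 × 10^26 m³
a = (a³)^(1/3) = 5.59271 × 10^8 m ≈ 559.3 Mm

Final answer: 559.3 Mm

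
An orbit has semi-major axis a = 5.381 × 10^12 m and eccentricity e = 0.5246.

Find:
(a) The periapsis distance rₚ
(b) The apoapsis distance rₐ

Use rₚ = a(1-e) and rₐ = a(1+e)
a = 5.381 × 10^12 m
e = 0.5246:  1 − e = 0.4754,  1 + e = 1.5246
(a) rₚ = a(1 − e) = 5.381 × 10^12 m × 0.4754 = 2.55813 × 10^12 m ≈ 2.558 × 10^12 m
(b) rₐ = a(1 + e) = 5.381 × 10^12 m × 1.5246 = 8.20387 × 10^12 m ≈ 8.204 × 10^12 m

Final answer:
(a) rₚ = 2.558 × 10^12 m
(b) rₐ = 8.204 × 10^12 m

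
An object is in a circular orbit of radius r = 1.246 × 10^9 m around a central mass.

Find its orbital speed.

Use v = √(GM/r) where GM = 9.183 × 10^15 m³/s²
r = 1.246 × 10^9 m
GM = 9.183 × 10^15 m³/s²
GM/r = (9.183 × 10^15) / (1.246 × 10^9) = 7.36998 × 10^6 m²/s²
v = √(GM/r) = 2714.77 m/s ≈ 2.715 km/s

Final answer: 2.715 km/s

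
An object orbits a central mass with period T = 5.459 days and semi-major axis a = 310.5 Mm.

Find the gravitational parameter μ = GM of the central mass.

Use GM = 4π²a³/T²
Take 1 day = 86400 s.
T = 5.459 days = 471658 s
a = 310.5 Mm = 3.105 × 10^8 m
a³ = 2.99354 × 10^25 m³
T² = 2.22461 × 10^11 s²
GM = 4π² × (2.99354 × 10^25) / (2.22461 × 10^11) = 5.3124 × 10^15 m³/s²
GM ≈ 5.312 × 10^15 m³/s²

Final answer: GM = 5.312 × 10^15 m³/s²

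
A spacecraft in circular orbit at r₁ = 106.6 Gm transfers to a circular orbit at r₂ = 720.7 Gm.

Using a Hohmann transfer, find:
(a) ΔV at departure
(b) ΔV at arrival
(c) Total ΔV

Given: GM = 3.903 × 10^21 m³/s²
r₁ = 106.6 Gm = 1.066 × 10^11 m
r₂ = 720.7 Gm = 7.207 × 10^11 m
GM = 3.903 × 10^21 m³/s²
Transfer ellipse: a_t = (r₁ + r₂)/2 = 4.1365 × 10^11 m
Circular speed at r₁: v₁ = √(GM/r₁) = 191347 m/s
Transfer speed at r₁ (periapsis): v₁ₜ = √(GM(2/r₁ − 1/a_t)) = 252570 m/s
(a) ΔV₁ = v₁ₜ − v₁ = 61223.2 m/s ≈ 61.22 km/s
Circular speed at r₂: v₂ = √(GM/r₂) = 73590.5 m/s
Transfer speed at r₂ (apoapsis): v₂ₜ = √(GM(2/r₂ − 1/a_t)) = 37358 m/s
(b) ΔV₂ = v₂ − v₂ₜ = 36232.5 m/s ≈ 36.23 km/s
(c) ΔV_total = ΔV₁ + ΔV₂ = 97455.7 m/s ≈ 97.46 km/s

Final answer:
(a) ΔV₁ = 61.22 km/s
(b) ΔV₂ = 36.23 km/s
(c) ΔV_total = 97.46 km/s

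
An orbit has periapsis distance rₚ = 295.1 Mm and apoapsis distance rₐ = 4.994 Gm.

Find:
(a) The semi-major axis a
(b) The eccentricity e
rₚ = 295.1 Mm = 2.951 × 10^8 m
rₐ = 4.994 Gm = 4.994 × 10^9 m
(a) a = (rₚ + rₐ)/2 = 2.64455 × 10^9 m ≈ 2.645 Gm
(b) e = (rₐ − rₚ)/(rₐ + rₚ) = (4.6989 × 10^9) / (5.2891 × 10^9) = 0.888412

Final answer:
(a) a = 2.645 Gm
(b) e = 0.8884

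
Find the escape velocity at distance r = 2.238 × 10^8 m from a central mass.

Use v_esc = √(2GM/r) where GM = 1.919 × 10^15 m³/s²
r = 2.238 × 10^8 m
GM = 1.919 × 10^15 m³/s²
2GM/r = 2 × (1.919 × 10^15) / (2.238 × 10^8) = 1.71492 × 10^7 m²/s²
v_esc = √(2GM/r) = 4141.16 m/s ≈ 4.141 km/s

Final answer: 4.141 km/s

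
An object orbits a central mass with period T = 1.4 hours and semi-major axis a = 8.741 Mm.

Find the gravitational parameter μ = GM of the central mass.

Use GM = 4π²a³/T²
T = 1.4 hours = 5040 s
a = 8.741 Mm = 8.741 × 10^6 m
a³ = 6.67857 × 10^20 m³
T² = 2.54016 × 10^7 s²
GM = 4π² × (6.67857 × 10^20) / (2.54016 × 10^7) = 1.03796 × 10^15 m³/s²
GM ≈ 1.038 × 10^15 m³/s²

Final answer: GM = 1.038 × 10^15 m³/s²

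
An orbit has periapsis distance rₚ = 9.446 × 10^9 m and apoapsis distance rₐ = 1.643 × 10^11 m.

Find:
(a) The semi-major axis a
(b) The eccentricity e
rₚ = 9.446 × 10^9 m
rₐ = 1.643 × 10^11 m
(a) a = (rₚ + rₐ)/2 = 8.6873 × 10^10 m ≈ 8.687 × 10^10 m
(b) e = (rₐ − rₚ)/(rₐ + rₚ) = (1.54854 × 10^11) / (1.73746 × 10^11) = 0.891267

Final answer:
(a) a = 8.687 × 10^10 m
(b) e = 0.8913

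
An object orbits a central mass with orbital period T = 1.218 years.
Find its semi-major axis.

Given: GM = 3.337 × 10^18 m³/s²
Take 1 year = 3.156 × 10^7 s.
T = 1.218 years = 3.84401 × 10^7 s
GM = 3.337 × 10^18 m³/s²
Kepler's third law: a³ = GM T² / (4π²)
T² = 1.47764 × 10^15 s²
a³ = (3.337 × 10^18) × (1.47764 × 10^15) / (4π²) = 1.24901 × 10^32 m³
a = (a³)^(1/3) = 4.99868 × 10^10 m ≈ 49.99 Gm

Final answer: 49.99 Gm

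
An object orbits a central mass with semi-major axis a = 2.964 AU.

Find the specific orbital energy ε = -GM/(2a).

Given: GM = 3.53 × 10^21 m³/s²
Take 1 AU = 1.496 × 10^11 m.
a = 2.964 AU = 4.43414 × 10^11 m
GM = 3.53 × 10^21 m³/s²
2a = 8.86829 × 10^11 m
ε = −GM/(2a) = -3.98048 × 10^9 J/kg ≈ -3.98 GJ/kg

Final answer: -3.98 GJ/kg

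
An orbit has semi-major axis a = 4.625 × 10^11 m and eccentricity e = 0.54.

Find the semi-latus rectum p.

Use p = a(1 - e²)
a = 4.625 × 10^11 m
e = 0.54,  e² = 0.2916,  1 − e² = 0.7084
p = a(1 − e²) = 4.625 × 10^11 m × 0.7084 = 3.27635 × 10^11 m ≈ 3.276 × 10^11 m

Final answer: p = 3.276 × 10^11 m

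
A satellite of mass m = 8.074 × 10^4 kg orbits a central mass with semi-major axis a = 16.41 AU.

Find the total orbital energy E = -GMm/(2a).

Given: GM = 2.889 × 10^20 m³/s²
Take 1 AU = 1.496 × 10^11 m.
a = 16.41 AU = 2.45494 × 10^12 m
GM = 2.889 × 10^20 m³/s²
2a = 4.90987 × 10^12 m
GMm = 2.889 × 10^20 × 80740 = 2.33258 × 10^25 m³·kg/s²
E = −GMm/(2a) = -4.75079 × 10^12 J ≈ -4.751 TJ

Final answer: -4.751 TJ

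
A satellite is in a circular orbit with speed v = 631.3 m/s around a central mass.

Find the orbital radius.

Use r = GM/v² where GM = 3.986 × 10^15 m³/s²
v = 631.3 m/s
GM = 3.986 × 10^15 m³/s²
v² = 398540 m²/s²
r = GM/v² = (3.986 × 10^15) / 398540 = 1.00015 × 10^10 m ≈ 10 Gm

Final answer: 10 Gm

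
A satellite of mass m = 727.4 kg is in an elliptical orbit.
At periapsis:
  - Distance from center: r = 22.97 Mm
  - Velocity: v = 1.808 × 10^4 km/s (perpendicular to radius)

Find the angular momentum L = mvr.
r = 22.97 Mm = 2.297 × 10^7 m
v = 1.808 × 10^4 km/s = 1.808 × 10^7 m/s
vr = 1.808 × 10^7 × 2.297 × 10^7 = 4.15298 × 10^14 m²/s
L = m × vr = 727.4 × 4.15298 × 10^14 = 3.02087 × 10^17 kg·m²/s ≈ 3.021 × 10^17 kg·m²/s

Final answer: L = 3.021 × 10^17 kg·m²/s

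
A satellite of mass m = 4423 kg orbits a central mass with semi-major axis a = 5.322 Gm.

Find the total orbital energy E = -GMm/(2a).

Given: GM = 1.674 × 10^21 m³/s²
a = 5.322 Gm = 5.322 × 10^9 m
GM = 1.674 × 10^21 m³/s²
2a = 1.0644 × 10^10 m
GMm = 1.674 × 10^21 × 4423 = 7.4041 × 10^24 m³·kg/s²
E = −GMm/(2a) = -6.95613 × 10^14 J ≈ -695.6 TJ

Final answer: -695.6 TJ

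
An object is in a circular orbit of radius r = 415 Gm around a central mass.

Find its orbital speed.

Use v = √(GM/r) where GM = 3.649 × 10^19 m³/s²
r = 415 Gm = 4.15 × 10^11 m
GM = 3.649 × 10^19 m³/s²
GM/r = (3.649 × 10^19) / (4.15 × 10^11) = 8.79277 × 10^7 m²/s²
v = √(GM/r) = 9376.98 m/s ≈ 9.377 km/s

Final answer: 9.377 km/s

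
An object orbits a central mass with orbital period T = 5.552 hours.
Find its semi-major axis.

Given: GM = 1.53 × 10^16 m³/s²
T = 5.552 hours = 19987.2 s
GM = 1.53 × 10^16 m³/s²
Kepler's third law: a³ = GM T² / (4π²)
T² = 3.99488 × 10^8 s²
a³ = (1.53 × 10^16) × (3.99488 × 10^8) / (4π²) = 1.54823 × 10^23 m³
a = (a³)^(1/3) = 5.36964 × 10^7 m ≈ 5.37 × 10^7 m

Final answer: 5.37 × 10^7 m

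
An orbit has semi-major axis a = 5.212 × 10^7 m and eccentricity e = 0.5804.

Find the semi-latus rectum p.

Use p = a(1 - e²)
a = 5.212 × 10^7 m
e = 0.5804,  e² = 0.336864,  1 − e² = 0.663136
p = a(1 − e²) = 5.212 × 10^7 m × 0.663136 = 3.45626 × 10^7 m ≈ 3.456 × 10^7 m

Final answer: p = 3.456 × 10^7 m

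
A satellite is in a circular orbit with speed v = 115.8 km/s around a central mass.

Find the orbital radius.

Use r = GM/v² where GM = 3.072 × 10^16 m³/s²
v = 115.8 km/s = 115800 m/s
GM = 3.072 × 10^16 m³/s²
v² = 1.34096 × 10^10 m²/s²
r = GM/v² = (3.072 × 10^16) / (1.34096 × 10^10) = 2.29089 × 10^6 m ≈ 2.291 Mm

Final answer: 2.291 Mm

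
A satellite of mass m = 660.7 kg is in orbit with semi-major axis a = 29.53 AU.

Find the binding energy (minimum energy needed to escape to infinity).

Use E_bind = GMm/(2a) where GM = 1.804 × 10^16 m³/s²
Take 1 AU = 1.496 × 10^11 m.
a = 29.53 AU = 4.41769 × 10^12 m
GM = 1.804 × 10^16 m³/s²
m = 660.7 kg
GMm = 1.804 × 10^16 × 660.7 = 1.1919 × 10^19 m³·kg/s²
2a = 8.83538 × 10^12 m
E_bind = GMm/(2a) = 1.34901 × 10^6 J ≈ 1.349 MJ

Final answer: 1.349 MJ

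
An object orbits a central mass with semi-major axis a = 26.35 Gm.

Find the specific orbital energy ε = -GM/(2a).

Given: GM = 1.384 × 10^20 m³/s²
a = 26.35 Gm = 2.635 × 10^10 m
GM = 1.384 × 10^20 m³/s²
2a = 5.27 × 10^10 m
ε = −GM/(2a) = -2.62619 × 10^9 J/kg ≈ -2.626 GJ/kg

Final answer: -2.626 GJ/kg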